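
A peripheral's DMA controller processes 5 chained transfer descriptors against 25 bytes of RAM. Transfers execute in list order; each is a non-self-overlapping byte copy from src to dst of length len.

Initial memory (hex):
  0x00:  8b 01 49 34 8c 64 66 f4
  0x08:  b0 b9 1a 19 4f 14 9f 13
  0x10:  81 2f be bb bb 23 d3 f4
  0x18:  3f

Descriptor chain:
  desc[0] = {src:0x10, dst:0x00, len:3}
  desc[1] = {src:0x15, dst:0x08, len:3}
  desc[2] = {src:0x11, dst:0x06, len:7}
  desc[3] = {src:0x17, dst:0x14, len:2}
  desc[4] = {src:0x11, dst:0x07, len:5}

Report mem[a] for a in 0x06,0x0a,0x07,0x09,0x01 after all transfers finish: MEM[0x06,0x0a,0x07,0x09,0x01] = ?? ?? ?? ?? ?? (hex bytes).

[0] 0x10->0x00 len=3 : 81 2f be
[1] 0x15->0x08 len=3 : 23 d3 f4
[2] 0x11->0x06 len=7 : 2f be bb bb 23 d3 f4
[3] 0x17->0x14 len=2 : f4 3f
[4] 0x11->0x07 len=5 : 2f be bb f4 3f
query mem[0x06]=0x2f, mem[0x0a]=0xf4, mem[0x07]=0x2f, mem[0x09]=0xbb, mem[0x01]=0x2f

MEM[0x06,0x0a,0x07,0x09,0x01] = 2f f4 2f bb 2f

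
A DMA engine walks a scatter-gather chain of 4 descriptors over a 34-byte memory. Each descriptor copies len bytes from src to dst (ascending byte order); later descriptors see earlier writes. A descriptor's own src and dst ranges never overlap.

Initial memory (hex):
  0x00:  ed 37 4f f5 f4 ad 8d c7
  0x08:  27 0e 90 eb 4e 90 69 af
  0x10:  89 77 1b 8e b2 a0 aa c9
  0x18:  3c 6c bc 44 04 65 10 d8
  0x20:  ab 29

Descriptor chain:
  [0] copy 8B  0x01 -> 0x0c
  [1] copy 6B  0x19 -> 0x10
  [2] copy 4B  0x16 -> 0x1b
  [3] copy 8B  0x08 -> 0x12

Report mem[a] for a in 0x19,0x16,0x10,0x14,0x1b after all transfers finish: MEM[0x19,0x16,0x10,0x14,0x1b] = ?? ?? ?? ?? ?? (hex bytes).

#0 dst[0x0c+8] := {0x37,0x4f,0xf5,0xf4,0xad,0x8d,0xc7,0x27}
#1 dst[0x10+6] := {0x6c,0xbc,0x44,0x04,0x65,0x10}
#2 dst[0x1b+4] := {0xaa,0xc9,0x3c,0x6c}
#3 dst[0x12+8] := {0x27,0x0e,0x90,0xeb,0x37,0x4f,0xf5,0xf4}
query mem[0x19]=0xf4, mem[0x16]=0x37, mem[0x10]=0x6c, mem[0x14]=0x90, mem[0x1b]=0xaa

MEM[0x19,0x16,0x10,0x14,0x1b] = f4 37 6c 90 aa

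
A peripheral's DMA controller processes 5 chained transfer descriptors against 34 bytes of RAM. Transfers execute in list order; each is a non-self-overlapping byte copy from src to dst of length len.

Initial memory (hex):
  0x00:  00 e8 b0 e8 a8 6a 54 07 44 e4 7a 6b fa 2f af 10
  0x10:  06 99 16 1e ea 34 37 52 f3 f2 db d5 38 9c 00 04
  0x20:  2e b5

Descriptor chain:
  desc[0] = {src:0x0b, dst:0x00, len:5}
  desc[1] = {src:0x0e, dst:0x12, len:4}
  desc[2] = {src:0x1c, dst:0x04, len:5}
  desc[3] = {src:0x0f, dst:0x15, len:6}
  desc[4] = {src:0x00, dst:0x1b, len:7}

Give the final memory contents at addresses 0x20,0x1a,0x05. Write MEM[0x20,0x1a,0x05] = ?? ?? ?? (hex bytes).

MEM[0x20,0x1a,0x05] = 9c 06 9c

[0] 0x0b->0x00 len=5 : 6b fa 2f af 10
[1] 0x0e->0x12 len=4 : af 10 06 99
[2] 0x1c->0x04 len=5 : 38 9c 00 04 2e
[3] 0x0f->0x15 len=6 : 10 06 99 af 10 06
[4] 0x00->0x1b len=7 : 6b fa 2f af 38 9c 00
query mem[0x20]=0x9c, mem[0x1a]=0x06, mem[0x05]=0x9c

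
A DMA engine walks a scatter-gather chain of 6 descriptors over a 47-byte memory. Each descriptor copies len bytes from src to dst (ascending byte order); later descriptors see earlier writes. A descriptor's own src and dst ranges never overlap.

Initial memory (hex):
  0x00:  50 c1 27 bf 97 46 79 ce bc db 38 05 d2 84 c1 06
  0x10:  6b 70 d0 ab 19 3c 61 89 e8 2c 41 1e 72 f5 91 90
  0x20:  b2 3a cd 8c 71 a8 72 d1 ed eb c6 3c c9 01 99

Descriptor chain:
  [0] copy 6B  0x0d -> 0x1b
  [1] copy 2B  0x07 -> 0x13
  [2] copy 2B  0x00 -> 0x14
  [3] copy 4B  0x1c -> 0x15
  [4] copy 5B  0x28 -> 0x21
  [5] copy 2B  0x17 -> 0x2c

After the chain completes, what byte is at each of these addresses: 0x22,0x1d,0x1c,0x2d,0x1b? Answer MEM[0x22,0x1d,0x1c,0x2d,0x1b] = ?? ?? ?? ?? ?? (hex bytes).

#0 dst[0x1b+6] := {0x84,0xc1,0x06,0x6b,0x70,0xd0}
#1 dst[0x13+2] := {0xce,0xbc}
#2 dst[0x14+2] := {0x50,0xc1}
#3 dst[0x15+4] := {0xc1,0x06,0x6b,0x70}
#4 dst[0x21+5] := {0xed,0xeb,0xc6,0x3c,0xc9}
#5 dst[0x2c+2] := {0x6b,0x70}
query mem[0x22]=0xeb, mem[0x1d]=0x06, mem[0x1c]=0xc1, mem[0x2d]=0x70, mem[0x1b]=0x84

MEM[0x22,0x1d,0x1c,0x2d,0x1b] = eb 06 c1 70 84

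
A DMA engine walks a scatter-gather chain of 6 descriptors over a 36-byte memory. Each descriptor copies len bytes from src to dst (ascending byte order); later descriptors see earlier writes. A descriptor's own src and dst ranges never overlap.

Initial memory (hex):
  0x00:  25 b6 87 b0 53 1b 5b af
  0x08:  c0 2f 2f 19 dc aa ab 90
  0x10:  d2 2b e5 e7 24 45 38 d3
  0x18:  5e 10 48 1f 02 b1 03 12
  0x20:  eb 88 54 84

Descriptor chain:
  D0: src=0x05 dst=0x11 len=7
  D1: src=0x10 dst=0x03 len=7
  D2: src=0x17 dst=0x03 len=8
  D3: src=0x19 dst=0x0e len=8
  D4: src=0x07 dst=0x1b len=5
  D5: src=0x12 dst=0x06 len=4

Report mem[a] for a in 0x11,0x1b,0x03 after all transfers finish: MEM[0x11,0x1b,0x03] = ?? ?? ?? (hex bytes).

  after D0: wrote 7B at 0x11 = 1b5bafc02f2f19
  after D1: wrote 7B at 0x03 = d21b5bafc02f2f
  after D2: wrote 8B at 0x03 = 195e10481f02b103
  after D3: wrote 8B at 0x0e = 10481f02b10312eb
  after D4: wrote 5B at 0x1b = 1f02b10319
  after D5: wrote 4B at 0x06 = b10312eb
query mem[0x11]=0x02, mem[0x1b]=0x1f, mem[0x03]=0x19

MEM[0x11,0x1b,0x03] = 02 1f 19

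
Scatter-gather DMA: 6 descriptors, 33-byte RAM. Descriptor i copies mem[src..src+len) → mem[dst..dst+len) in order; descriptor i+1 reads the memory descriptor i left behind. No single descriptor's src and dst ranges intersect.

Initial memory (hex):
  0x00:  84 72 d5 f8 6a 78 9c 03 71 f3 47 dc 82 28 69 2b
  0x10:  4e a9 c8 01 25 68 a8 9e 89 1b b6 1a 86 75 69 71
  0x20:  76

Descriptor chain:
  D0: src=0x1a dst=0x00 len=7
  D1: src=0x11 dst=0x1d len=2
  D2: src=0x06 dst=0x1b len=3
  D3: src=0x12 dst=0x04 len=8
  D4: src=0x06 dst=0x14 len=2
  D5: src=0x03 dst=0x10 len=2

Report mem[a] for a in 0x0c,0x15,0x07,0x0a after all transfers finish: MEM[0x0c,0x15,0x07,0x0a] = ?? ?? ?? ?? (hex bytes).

MEM[0x0c,0x15,0x07,0x0a] = 82 68 68 89

D0: mem[0x00..0x06] <- [b6 1a 86 75 69 71 76]
D1: mem[0x1d..0x1e] <- [a9 c8]
D2: mem[0x1b..0x1d] <- [76 03 71]
D3: mem[0x04..0x0b] <- [c8 01 25 68 a8 9e 89 1b]
D4: mem[0x14..0x15] <- [25 68]
D5: mem[0x10..0x11] <- [75 c8]
query mem[0x0c]=0x82, mem[0x15]=0x68, mem[0x07]=0x68, mem[0x0a]=0x89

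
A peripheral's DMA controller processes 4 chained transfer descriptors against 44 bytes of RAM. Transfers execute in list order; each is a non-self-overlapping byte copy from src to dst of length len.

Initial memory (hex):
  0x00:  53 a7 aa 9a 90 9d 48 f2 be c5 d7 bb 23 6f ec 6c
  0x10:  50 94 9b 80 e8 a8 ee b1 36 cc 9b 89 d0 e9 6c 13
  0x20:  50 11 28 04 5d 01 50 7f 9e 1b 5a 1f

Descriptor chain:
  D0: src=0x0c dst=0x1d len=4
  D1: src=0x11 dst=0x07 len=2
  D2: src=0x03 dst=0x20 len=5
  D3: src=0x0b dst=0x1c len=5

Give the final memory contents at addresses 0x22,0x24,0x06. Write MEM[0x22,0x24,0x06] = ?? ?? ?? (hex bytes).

[0] 0x0c->0x1d len=4 : 23 6f ec 6c
[1] 0x11->0x07 len=2 : 94 9b
[2] 0x03->0x20 len=5 : 9a 90 9d 48 94
[3] 0x0b->0x1c len=5 : bb 23 6f ec 6c
query mem[0x22]=0x9d, mem[0x24]=0x94, mem[0x06]=0x48

MEM[0x22,0x24,0x06] = 9d 94 48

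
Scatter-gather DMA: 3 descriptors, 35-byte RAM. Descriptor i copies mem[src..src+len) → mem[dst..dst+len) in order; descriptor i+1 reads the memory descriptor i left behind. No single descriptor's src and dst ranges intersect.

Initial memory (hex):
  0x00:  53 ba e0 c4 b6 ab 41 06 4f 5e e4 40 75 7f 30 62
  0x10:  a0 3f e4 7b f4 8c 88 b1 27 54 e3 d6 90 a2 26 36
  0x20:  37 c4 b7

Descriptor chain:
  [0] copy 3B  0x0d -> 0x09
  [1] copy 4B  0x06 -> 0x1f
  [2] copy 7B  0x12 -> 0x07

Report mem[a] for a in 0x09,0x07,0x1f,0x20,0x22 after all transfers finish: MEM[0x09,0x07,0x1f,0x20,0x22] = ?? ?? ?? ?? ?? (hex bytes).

[0] 0x0d->0x09 len=3 : 7f 30 62
[1] 0x06->0x1f len=4 : 41 06 4f 7f
[2] 0x12->0x07 len=7 : e4 7b f4 8c 88 b1 27
query mem[0x09]=0xf4, mem[0x07]=0xe4, mem[0x1f]=0x41, mem[0x20]=0x06, mem[0x22]=0x7f

MEM[0x09,0x07,0x1f,0x20,0x22] = f4 e4 41 06 7f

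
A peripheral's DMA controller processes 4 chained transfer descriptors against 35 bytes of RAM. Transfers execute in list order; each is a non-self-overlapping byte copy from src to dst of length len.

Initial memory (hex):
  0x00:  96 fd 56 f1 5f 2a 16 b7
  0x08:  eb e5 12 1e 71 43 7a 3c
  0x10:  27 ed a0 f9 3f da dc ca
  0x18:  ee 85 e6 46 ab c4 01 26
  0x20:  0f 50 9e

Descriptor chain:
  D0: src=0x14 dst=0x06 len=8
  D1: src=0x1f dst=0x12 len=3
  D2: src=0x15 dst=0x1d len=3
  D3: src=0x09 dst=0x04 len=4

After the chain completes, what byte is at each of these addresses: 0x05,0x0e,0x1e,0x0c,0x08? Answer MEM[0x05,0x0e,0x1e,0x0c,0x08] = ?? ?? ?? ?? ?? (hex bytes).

MEM[0x05,0x0e,0x1e,0x0c,0x08] = ee 7a dc e6 dc

[0] 0x14->0x06 len=8 : 3f da dc ca ee 85 e6 46
[1] 0x1f->0x12 len=3 : 26 0f 50
[2] 0x15->0x1d len=3 : da dc ca
[3] 0x09->0x04 len=4 : ca ee 85 e6
query mem[0x05]=0xee, mem[0x0e]=0x7a, mem[0x1e]=0xdc, mem[0x0c]=0xe6, mem[0x08]=0xdc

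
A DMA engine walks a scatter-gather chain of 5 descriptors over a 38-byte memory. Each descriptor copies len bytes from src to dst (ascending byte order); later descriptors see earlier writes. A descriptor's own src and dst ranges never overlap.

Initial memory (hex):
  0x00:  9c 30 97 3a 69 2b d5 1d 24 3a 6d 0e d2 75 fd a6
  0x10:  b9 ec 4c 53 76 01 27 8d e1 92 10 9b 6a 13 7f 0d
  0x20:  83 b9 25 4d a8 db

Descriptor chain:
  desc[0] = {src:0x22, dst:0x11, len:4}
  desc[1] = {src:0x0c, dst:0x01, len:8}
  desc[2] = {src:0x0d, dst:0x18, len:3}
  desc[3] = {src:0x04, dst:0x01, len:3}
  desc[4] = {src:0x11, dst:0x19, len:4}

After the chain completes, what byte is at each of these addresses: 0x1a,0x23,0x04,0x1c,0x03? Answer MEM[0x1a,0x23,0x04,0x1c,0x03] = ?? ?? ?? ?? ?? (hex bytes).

[0] 0x22->0x11 len=4 : 25 4d a8 db
[1] 0x0c->0x01 len=8 : d2 75 fd a6 b9 25 4d a8
[2] 0x0d->0x18 len=3 : 75 fd a6
[3] 0x04->0x01 len=3 : a6 b9 25
[4] 0x11->0x19 len=4 : 25 4d a8 db
query mem[0x1a]=0x4d, mem[0x23]=0x4d, mem[0x04]=0xa6, mem[0x1c]=0xdb, mem[0x03]=0x25

MEM[0x1a,0x23,0x04,0x1c,0x03] = 4d 4d a6 db 25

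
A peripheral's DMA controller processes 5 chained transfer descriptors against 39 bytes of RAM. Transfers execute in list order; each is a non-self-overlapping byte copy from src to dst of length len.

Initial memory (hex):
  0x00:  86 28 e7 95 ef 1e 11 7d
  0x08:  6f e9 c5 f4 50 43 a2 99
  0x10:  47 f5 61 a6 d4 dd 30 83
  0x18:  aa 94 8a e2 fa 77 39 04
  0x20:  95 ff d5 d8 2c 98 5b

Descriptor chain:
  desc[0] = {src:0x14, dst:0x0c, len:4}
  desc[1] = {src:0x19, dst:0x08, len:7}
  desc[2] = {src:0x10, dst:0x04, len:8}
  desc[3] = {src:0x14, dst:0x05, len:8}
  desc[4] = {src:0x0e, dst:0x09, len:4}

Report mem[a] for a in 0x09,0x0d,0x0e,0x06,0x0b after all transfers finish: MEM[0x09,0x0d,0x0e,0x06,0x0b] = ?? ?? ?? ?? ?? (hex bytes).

MEM[0x09,0x0d,0x0e,0x06,0x0b] = 04 39 04 dd 47

  after D0: wrote 4B at 0x0c = d4dd3083
  after D1: wrote 7B at 0x08 = 948ae2fa773904
  after D2: wrote 8B at 0x04 = 47f561a6d4dd3083
  after D3: wrote 8B at 0x05 = d4dd3083aa948ae2
  after D4: wrote 4B at 0x09 = 048347f5
query mem[0x09]=0x04, mem[0x0d]=0x39, mem[0x0e]=0x04, mem[0x06]=0xdd, mem[0x0b]=0x47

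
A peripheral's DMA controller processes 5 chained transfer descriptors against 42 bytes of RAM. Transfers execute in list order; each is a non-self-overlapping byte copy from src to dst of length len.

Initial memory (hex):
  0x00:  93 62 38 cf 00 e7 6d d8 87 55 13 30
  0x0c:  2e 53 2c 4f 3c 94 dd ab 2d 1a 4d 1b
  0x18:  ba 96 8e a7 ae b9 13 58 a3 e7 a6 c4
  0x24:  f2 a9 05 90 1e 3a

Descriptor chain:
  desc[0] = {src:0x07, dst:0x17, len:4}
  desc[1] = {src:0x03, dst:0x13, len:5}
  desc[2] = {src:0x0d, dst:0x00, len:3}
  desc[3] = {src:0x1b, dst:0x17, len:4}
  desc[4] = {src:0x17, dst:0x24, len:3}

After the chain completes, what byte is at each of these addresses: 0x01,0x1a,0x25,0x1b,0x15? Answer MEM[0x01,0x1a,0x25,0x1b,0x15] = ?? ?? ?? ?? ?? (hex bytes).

MEM[0x01,0x1a,0x25,0x1b,0x15] = 2c 13 ae a7 e7

  after D0: wrote 4B at 0x17 = d8875513
  after D1: wrote 5B at 0x13 = cf00e76dd8
  after D2: wrote 3B at 0x00 = 532c4f
  after D3: wrote 4B at 0x17 = a7aeb913
  after D4: wrote 3B at 0x24 = a7aeb9
query mem[0x01]=0x2c, mem[0x1a]=0x13, mem[0x25]=0xae, mem[0x1b]=0xa7, mem[0x15]=0xe7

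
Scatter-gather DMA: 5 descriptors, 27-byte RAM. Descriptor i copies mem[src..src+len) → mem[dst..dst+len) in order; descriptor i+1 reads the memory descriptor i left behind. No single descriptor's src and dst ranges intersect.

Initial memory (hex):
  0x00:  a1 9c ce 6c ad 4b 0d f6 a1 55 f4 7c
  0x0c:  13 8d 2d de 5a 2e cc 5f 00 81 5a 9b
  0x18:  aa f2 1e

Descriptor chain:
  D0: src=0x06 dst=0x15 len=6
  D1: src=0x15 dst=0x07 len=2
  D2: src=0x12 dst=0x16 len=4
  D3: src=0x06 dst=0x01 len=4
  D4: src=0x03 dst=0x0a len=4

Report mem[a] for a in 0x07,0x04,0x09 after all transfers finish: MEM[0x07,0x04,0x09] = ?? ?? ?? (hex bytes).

MEM[0x07,0x04,0x09] = 0d 55 55

D0: mem[0x15..0x1a] <- [0d f6 a1 55 f4 7c]
D1: mem[0x07..0x08] <- [0d f6]
D2: mem[0x16..0x19] <- [cc 5f 00 0d]
D3: mem[0x01..0x04] <- [0d 0d f6 55]
D4: mem[0x0a..0x0d] <- [f6 55 4b 0d]
query mem[0x07]=0x0d, mem[0x04]=0x55, mem[0x09]=0x55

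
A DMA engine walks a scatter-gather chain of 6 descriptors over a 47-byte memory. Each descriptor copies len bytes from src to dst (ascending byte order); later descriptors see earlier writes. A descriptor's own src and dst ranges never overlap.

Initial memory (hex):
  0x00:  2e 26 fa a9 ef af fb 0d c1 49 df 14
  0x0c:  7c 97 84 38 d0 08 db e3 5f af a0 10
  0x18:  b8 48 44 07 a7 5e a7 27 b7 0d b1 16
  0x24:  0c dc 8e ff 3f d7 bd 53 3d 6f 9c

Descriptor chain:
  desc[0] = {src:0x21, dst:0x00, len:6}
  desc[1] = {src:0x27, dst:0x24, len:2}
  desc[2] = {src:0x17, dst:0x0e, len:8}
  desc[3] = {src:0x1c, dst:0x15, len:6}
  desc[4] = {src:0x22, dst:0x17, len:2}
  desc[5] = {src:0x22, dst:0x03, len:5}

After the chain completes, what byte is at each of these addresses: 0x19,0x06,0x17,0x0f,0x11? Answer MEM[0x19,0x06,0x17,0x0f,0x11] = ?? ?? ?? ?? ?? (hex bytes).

#0 dst[0x00+6] := {0x0d,0xb1,0x16,0x0c,0xdc,0x8e}
#1 dst[0x24+2] := {0xff,0x3f}
#2 dst[0x0e+8] := {0x10,0xb8,0x48,0x44,0x07,0xa7,0x5e,0xa7}
#3 dst[0x15+6] := {0xa7,0x5e,0xa7,0x27,0xb7,0x0d}
#4 dst[0x17+2] := {0xb1,0x16}
#5 dst[0x03+5] := {0xb1,0x16,0xff,0x3f,0x8e}
query mem[0x19]=0xb7, mem[0x06]=0x3f, mem[0x17]=0xb1, mem[0x0f]=0xb8, mem[0x11]=0x44

MEM[0x19,0x06,0x17,0x0f,0x11] = b7 3f b1 b8 44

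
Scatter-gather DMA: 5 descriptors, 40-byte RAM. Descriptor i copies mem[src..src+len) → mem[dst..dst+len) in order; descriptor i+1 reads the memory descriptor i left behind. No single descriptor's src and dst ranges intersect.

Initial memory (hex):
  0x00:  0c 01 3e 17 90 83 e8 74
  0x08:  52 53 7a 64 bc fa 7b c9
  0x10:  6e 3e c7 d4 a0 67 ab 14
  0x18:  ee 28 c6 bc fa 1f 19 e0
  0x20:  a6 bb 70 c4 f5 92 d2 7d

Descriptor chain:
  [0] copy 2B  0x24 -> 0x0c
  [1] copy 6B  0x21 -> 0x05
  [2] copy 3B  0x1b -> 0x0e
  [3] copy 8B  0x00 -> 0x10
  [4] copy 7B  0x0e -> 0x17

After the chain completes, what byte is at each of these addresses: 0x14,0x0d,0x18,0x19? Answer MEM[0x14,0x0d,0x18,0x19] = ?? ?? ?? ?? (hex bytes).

#0 dst[0x0c+2] := {0xf5,0x92}
#1 dst[0x05+6] := {0xbb,0x70,0xc4,0xf5,0x92,0xd2}
#2 dst[0x0e+3] := {0xbc,0xfa,0x1f}
#3 dst[0x10+8] := {0x0c,0x01,0x3e,0x17,0x90,0xbb,0x70,0xc4}
#4 dst[0x17+7] := {0xbc,0xfa,0x0c,0x01,0x3e,0x17,0x90}
query mem[0x14]=0x90, mem[0x0d]=0x92, mem[0x18]=0xfa, mem[0x19]=0x0c

MEM[0x14,0x0d,0x18,0x19] = 90 92 fa 0c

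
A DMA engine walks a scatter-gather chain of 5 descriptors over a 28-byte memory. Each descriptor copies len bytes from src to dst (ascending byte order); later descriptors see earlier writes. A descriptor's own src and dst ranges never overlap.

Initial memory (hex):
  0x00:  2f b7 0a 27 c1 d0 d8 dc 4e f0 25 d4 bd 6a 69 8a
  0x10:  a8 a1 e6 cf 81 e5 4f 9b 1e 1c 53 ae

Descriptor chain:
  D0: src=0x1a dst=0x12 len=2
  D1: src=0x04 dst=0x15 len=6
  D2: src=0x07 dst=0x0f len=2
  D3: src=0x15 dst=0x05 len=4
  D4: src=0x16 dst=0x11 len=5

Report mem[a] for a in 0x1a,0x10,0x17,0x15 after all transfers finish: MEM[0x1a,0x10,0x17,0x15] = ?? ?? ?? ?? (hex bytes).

MEM[0x1a,0x10,0x17,0x15] = f0 4e d8 f0

[0] 0x1a->0x12 len=2 : 53 ae
[1] 0x04->0x15 len=6 : c1 d0 d8 dc 4e f0
[2] 0x07->0x0f len=2 : dc 4e
[3] 0x15->0x05 len=4 : c1 d0 d8 dc
[4] 0x16->0x11 len=5 : d0 d8 dc 4e f0
query mem[0x1a]=0xf0, mem[0x10]=0x4e, mem[0x17]=0xd8, mem[0x15]=0xf0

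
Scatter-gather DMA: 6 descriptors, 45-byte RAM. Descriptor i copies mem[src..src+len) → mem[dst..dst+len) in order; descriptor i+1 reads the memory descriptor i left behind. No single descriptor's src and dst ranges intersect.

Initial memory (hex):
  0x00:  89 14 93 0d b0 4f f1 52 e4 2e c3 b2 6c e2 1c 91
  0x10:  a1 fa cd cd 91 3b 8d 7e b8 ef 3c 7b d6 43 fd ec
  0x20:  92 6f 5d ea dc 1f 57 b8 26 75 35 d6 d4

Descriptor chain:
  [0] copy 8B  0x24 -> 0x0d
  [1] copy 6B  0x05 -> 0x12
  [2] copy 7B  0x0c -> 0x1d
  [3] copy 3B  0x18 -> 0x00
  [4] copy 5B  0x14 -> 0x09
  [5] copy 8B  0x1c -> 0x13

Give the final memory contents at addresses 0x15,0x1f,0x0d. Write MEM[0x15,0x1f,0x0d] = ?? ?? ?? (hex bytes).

MEM[0x15,0x1f,0x0d] = dc 1f b8

  after D0: wrote 8B at 0x0d = dc1f57b8267535d6
  after D1: wrote 6B at 0x12 = 4ff152e42ec3
  after D2: wrote 7B at 0x1d = 6cdc1f57b8264f
  after D3: wrote 3B at 0x00 = b8ef3c
  after D4: wrote 5B at 0x09 = 52e42ec3b8
  after D5: wrote 8B at 0x13 = d66cdc1f57b8264f
query mem[0x15]=0xdc, mem[0x1f]=0x1f, mem[0x0d]=0xb8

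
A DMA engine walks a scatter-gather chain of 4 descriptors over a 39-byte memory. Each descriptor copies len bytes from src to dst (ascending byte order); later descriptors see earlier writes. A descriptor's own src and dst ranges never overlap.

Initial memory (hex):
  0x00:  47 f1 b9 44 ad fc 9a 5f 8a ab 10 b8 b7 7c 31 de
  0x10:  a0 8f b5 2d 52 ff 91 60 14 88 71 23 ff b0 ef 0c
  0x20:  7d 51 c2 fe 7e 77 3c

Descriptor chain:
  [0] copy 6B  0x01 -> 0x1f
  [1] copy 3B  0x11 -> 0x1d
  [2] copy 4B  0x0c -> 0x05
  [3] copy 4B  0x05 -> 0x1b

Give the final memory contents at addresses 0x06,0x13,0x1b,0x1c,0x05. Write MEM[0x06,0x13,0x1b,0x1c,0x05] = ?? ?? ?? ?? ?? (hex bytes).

  after D0: wrote 6B at 0x1f = f1b944adfc9a
  after D1: wrote 3B at 0x1d = 8fb52d
  after D2: wrote 4B at 0x05 = b77c31de
  after D3: wrote 4B at 0x1b = b77c31de
query mem[0x06]=0x7c, mem[0x13]=0x2d, mem[0x1b]=0xb7, mem[0x1c]=0x7c, mem[0x05]=0xb7

MEM[0x06,0x13,0x1b,0x1c,0x05] = 7c 2d b7 7c b7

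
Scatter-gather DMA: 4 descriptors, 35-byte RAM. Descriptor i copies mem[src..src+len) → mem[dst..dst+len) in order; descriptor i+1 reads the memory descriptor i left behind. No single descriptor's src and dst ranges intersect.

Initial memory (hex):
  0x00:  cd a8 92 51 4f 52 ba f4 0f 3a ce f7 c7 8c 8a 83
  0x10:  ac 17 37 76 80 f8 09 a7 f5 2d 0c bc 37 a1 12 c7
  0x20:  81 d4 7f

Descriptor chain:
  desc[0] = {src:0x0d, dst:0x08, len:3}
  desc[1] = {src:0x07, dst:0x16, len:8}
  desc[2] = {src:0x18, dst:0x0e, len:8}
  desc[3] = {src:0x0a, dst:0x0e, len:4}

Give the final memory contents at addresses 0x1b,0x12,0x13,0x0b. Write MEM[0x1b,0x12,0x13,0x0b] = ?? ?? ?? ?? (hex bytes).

MEM[0x1b,0x12,0x13,0x0b] = c7 8c 8a f7

[0] 0x0d->0x08 len=3 : 8c 8a 83
[1] 0x07->0x16 len=8 : f4 8c 8a 83 f7 c7 8c 8a
[2] 0x18->0x0e len=8 : 8a 83 f7 c7 8c 8a 12 c7
[3] 0x0a->0x0e len=4 : 83 f7 c7 8c
query mem[0x1b]=0xc7, mem[0x12]=0x8c, mem[0x13]=0x8a, mem[0x0b]=0xf7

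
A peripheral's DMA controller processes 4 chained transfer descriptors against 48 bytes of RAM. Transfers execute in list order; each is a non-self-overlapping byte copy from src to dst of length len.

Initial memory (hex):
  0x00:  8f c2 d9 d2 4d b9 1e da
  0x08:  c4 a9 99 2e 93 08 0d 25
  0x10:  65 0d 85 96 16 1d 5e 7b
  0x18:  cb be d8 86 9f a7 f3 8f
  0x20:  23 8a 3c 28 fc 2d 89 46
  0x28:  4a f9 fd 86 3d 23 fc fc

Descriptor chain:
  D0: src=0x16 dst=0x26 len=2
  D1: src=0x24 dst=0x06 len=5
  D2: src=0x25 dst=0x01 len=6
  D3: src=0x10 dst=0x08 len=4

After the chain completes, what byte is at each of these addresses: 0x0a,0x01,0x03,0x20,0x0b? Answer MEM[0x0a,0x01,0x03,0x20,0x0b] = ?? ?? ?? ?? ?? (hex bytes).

MEM[0x0a,0x01,0x03,0x20,0x0b] = 85 2d 7b 23 96

D0: mem[0x26..0x27] <- [5e 7b]
D1: mem[0x06..0x0a] <- [fc 2d 5e 7b 4a]
D2: mem[0x01..0x06] <- [2d 5e 7b 4a f9 fd]
D3: mem[0x08..0x0b] <- [65 0d 85 96]
query mem[0x0a]=0x85, mem[0x01]=0x2d, mem[0x03]=0x7b, mem[0x20]=0x23, mem[0x0b]=0x96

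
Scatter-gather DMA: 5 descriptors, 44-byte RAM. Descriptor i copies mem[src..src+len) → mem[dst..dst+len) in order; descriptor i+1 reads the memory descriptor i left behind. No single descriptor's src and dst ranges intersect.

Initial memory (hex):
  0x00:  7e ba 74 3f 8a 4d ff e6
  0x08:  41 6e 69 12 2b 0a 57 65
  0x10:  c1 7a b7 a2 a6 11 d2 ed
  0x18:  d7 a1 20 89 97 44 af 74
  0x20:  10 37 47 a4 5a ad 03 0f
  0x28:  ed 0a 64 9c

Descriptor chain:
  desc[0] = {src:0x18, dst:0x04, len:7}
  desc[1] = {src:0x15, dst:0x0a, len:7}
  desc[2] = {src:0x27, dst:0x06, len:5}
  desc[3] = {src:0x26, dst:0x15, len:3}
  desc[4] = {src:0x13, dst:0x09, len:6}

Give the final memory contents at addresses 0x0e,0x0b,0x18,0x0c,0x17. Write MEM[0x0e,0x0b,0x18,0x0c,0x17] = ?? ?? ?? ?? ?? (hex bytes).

D0: mem[0x04..0x0a] <- [d7 a1 20 89 97 44 af]
D1: mem[0x0a..0x10] <- [11 d2 ed d7 a1 20 89]
D2: mem[0x06..0x0a] <- [0f ed 0a 64 9c]
D3: mem[0x15..0x17] <- [03 0f ed]
D4: mem[0x09..0x0e] <- [a2 a6 03 0f ed d7]
query mem[0x0e]=0xd7, mem[0x0b]=0x03, mem[0x18]=0xd7, mem[0x0c]=0x0f, mem[0x17]=0xed

MEM[0x0e,0x0b,0x18,0x0c,0x17] = d7 03 d7 0f ed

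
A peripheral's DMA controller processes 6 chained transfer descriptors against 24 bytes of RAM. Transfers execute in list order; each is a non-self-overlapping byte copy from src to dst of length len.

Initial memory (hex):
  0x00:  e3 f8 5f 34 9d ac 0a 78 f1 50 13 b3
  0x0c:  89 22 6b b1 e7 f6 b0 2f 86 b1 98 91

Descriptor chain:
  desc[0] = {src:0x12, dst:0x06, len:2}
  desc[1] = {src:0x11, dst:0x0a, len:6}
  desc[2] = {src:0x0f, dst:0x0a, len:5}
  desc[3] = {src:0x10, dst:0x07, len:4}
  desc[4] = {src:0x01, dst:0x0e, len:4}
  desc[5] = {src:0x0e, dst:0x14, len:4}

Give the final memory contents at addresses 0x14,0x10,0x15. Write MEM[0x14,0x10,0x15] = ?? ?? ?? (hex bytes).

D0: mem[0x06..0x07] <- [b0 2f]
D1: mem[0x0a..0x0f] <- [f6 b0 2f 86 b1 98]
D2: mem[0x0a..0x0e] <- [98 e7 f6 b0 2f]
D3: mem[0x07..0x0a] <- [e7 f6 b0 2f]
D4: mem[0x0e..0x11] <- [f8 5f 34 9d]
D5: mem[0x14..0x17] <- [f8 5f 34 9d]
query mem[0x14]=0xf8, mem[0x10]=0x34, mem[0x15]=0x5f

MEM[0x14,0x10,0x15] = f8 34 5f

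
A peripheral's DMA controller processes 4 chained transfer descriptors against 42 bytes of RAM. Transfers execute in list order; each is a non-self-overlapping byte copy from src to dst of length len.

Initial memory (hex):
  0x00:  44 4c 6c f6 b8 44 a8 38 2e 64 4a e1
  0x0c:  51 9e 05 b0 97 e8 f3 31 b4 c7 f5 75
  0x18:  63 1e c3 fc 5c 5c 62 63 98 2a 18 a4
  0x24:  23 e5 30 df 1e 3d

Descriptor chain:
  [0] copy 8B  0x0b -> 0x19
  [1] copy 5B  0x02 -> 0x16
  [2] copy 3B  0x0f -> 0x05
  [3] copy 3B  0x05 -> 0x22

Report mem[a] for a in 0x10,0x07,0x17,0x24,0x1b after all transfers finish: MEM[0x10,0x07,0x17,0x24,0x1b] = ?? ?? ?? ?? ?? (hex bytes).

MEM[0x10,0x07,0x17,0x24,0x1b] = 97 e8 f6 e8 9e

#0 dst[0x19+8] := {0xe1,0x51,0x9e,0x05,0xb0,0x97,0xe8,0xf3}
#1 dst[0x16+5] := {0x6c,0xf6,0xb8,0x44,0xa8}
#2 dst[0x05+3] := {0xb0,0x97,0xe8}
#3 dst[0x22+3] := {0xb0,0x97,0xe8}
query mem[0x10]=0x97, mem[0x07]=0xe8, mem[0x17]=0xf6, mem[0x24]=0xe8, mem[0x1b]=0x9e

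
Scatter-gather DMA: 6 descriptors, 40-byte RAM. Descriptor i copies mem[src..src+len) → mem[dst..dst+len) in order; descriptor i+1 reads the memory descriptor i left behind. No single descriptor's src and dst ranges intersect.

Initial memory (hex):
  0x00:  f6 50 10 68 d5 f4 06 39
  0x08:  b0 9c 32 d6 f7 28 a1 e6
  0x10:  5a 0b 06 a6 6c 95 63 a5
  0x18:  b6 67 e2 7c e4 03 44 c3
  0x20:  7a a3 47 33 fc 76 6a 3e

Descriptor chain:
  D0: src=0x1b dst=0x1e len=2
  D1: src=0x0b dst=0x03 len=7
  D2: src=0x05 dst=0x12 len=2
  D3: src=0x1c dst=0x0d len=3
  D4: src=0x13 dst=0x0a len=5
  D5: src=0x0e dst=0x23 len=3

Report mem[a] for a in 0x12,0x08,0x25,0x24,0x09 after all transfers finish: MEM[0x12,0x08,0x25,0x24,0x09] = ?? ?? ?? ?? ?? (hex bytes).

[0] 0x1b->0x1e len=2 : 7c e4
[1] 0x0b->0x03 len=7 : d6 f7 28 a1 e6 5a 0b
[2] 0x05->0x12 len=2 : 28 a1
[3] 0x1c->0x0d len=3 : e4 03 7c
[4] 0x13->0x0a len=5 : a1 6c 95 63 a5
[5] 0x0e->0x23 len=3 : a5 7c 5a
query mem[0x12]=0x28, mem[0x08]=0x5a, mem[0x25]=0x5a, mem[0x24]=0x7c, mem[0x09]=0x0b

MEM[0x12,0x08,0x25,0x24,0x09] = 28 5a 5a 7c 0b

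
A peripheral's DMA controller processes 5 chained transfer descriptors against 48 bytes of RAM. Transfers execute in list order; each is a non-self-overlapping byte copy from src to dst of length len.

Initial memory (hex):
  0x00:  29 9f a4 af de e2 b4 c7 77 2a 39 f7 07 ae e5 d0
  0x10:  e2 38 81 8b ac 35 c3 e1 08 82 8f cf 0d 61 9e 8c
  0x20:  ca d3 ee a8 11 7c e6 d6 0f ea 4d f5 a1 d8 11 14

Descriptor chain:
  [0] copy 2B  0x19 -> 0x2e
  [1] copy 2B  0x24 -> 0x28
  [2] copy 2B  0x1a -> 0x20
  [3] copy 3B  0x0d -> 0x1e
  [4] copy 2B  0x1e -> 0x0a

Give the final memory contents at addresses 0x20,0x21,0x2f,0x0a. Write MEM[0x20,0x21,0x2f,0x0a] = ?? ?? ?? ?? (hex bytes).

MEM[0x20,0x21,0x2f,0x0a] = d0 cf 8f ae

  after D0: wrote 2B at 0x2e = 828f
  after D1: wrote 2B at 0x28 = 117c
  after D2: wrote 2B at 0x20 = 8fcf
  after D3: wrote 3B at 0x1e = aee5d0
  after D4: wrote 2B at 0x0a = aee5
query mem[0x20]=0xd0, mem[0x21]=0xcf, mem[0x2f]=0x8f, mem[0x0a]=0xae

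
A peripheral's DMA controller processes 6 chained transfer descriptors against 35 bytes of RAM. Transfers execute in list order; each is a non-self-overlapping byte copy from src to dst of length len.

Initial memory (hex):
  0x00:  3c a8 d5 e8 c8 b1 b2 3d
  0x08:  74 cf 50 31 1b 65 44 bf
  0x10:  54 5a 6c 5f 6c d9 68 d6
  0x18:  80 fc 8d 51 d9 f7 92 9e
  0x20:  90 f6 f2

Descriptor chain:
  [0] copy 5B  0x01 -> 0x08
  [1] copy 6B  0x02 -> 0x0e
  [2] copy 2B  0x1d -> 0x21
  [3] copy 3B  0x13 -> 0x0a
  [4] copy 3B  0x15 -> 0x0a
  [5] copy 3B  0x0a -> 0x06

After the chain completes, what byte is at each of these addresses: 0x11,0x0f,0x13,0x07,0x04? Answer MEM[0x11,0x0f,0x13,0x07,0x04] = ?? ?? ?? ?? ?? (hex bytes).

MEM[0x11,0x0f,0x13,0x07,0x04] = b1 e8 3d 68 c8

  after D0: wrote 5B at 0x08 = a8d5e8c8b1
  after D1: wrote 6B at 0x0e = d5e8c8b1b23d
  after D2: wrote 2B at 0x21 = f792
  after D3: wrote 3B at 0x0a = 3d6cd9
  after D4: wrote 3B at 0x0a = d968d6
  after D5: wrote 3B at 0x06 = d968d6
query mem[0x11]=0xb1, mem[0x0f]=0xe8, mem[0x13]=0x3d, mem[0x07]=0x68, mem[0x04]=0xc8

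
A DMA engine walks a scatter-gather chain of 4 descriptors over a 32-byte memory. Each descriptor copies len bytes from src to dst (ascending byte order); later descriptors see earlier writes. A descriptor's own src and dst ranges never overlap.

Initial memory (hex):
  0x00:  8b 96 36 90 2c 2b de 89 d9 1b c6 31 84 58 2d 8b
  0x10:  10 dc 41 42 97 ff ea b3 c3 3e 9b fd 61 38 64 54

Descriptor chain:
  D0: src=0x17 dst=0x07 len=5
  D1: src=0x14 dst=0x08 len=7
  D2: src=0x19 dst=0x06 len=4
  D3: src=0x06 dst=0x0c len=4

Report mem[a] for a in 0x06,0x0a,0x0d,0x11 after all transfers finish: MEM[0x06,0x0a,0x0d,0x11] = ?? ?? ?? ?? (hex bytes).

MEM[0x06,0x0a,0x0d,0x11] = 3e ea 9b dc

[0] 0x17->0x07 len=5 : b3 c3 3e 9b fd
[1] 0x14->0x08 len=7 : 97 ff ea b3 c3 3e 9b
[2] 0x19->0x06 len=4 : 3e 9b fd 61
[3] 0x06->0x0c len=4 : 3e 9b fd 61
query mem[0x06]=0x3e, mem[0x0a]=0xea, mem[0x0d]=0x9b, mem[0x11]=0xdc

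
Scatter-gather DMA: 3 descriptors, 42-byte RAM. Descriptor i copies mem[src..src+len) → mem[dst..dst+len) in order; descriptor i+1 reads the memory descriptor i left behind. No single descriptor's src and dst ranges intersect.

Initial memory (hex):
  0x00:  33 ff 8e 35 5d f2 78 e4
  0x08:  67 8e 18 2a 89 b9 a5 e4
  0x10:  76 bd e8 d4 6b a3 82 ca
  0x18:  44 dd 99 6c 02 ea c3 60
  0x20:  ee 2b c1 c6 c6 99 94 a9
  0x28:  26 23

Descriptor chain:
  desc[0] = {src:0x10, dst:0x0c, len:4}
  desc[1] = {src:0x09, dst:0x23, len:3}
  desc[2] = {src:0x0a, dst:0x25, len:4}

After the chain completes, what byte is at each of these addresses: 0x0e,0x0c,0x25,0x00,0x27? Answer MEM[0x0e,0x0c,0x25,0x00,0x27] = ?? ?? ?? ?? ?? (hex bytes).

  after D0: wrote 4B at 0x0c = 76bde8d4
  after D1: wrote 3B at 0x23 = 8e182a
  after D2: wrote 4B at 0x25 = 182a76bd
query mem[0x0e]=0xe8, mem[0x0c]=0x76, mem[0x25]=0x18, mem[0x00]=0x33, mem[0x27]=0x76

MEM[0x0e,0x0c,0x25,0x00,0x27] = e8 76 18 33 76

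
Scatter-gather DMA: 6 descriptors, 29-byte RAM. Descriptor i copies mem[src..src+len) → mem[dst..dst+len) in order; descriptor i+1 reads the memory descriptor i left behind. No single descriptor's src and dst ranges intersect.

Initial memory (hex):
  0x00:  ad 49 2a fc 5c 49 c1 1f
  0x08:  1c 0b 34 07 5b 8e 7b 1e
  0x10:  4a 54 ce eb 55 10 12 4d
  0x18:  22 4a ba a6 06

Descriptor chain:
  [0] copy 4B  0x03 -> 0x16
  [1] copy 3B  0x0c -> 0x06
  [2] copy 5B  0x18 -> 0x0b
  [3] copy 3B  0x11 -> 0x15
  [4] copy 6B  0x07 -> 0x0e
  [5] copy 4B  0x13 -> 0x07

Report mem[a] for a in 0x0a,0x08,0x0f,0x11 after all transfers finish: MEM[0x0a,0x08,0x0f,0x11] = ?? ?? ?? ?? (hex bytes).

D0: mem[0x16..0x19] <- [fc 5c 49 c1]
D1: mem[0x06..0x08] <- [5b 8e 7b]
D2: mem[0x0b..0x0f] <- [49 c1 ba a6 06]
D3: mem[0x15..0x17] <- [54 ce eb]
D4: mem[0x0e..0x13] <- [8e 7b 0b 34 49 c1]
D5: mem[0x07..0x0a] <- [c1 55 54 ce]
query mem[0x0a]=0xce, mem[0x08]=0x55, mem[0x0f]=0x7b, mem[0x11]=0x34

MEM[0x0a,0x08,0x0f,0x11] = ce 55 7b 34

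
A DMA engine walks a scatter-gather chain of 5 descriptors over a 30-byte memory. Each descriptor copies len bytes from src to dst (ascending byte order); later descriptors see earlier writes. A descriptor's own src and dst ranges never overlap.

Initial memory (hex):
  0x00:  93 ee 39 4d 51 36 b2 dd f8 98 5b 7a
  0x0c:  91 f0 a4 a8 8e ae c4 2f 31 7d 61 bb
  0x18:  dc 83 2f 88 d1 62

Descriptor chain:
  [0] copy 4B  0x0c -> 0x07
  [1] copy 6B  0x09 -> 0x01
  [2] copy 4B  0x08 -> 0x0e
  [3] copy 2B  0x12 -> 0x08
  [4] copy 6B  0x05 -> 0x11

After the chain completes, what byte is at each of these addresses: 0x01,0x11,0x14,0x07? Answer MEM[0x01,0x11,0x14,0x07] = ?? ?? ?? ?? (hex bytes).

MEM[0x01,0x11,0x14,0x07] = a4 f0 c4 91

  after D0: wrote 4B at 0x07 = 91f0a4a8
  after D1: wrote 6B at 0x01 = a4a87a91f0a4
  after D2: wrote 4B at 0x0e = f0a4a87a
  after D3: wrote 2B at 0x08 = c42f
  after D4: wrote 6B at 0x11 = f0a491c42fa8
query mem[0x01]=0xa4, mem[0x11]=0xf0, mem[0x14]=0xc4, mem[0x07]=0x91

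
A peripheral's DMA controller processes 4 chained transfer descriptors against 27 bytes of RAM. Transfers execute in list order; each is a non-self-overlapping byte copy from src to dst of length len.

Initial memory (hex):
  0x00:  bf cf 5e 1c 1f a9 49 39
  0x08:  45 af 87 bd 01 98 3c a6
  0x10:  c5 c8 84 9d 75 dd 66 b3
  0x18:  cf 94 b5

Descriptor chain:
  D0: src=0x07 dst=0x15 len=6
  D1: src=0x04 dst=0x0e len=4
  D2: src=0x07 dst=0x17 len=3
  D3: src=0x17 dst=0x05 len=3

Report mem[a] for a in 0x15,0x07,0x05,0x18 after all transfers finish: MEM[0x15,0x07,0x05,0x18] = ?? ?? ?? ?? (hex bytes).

D0: mem[0x15..0x1a] <- [39 45 af 87 bd 01]
D1: mem[0x0e..0x11] <- [1f a9 49 39]
D2: mem[0x17..0x19] <- [39 45 af]
D3: mem[0x05..0x07] <- [39 45 af]
query mem[0x15]=0x39, mem[0x07]=0xaf, mem[0x05]=0x39, mem[0x18]=0x45

MEM[0x15,0x07,0x05,0x18] = 39 af 39 45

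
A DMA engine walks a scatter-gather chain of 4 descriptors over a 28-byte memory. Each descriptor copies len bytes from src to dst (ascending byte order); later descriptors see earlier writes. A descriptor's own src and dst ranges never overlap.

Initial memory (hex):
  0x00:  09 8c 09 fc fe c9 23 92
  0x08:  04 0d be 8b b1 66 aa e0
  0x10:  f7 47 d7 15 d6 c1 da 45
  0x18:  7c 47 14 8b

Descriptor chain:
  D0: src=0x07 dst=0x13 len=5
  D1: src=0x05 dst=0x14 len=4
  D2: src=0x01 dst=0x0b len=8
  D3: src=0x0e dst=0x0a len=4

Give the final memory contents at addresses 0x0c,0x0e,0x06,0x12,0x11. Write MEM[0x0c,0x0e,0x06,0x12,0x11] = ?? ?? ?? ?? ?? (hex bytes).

#0 dst[0x13+5] := {0x92,0x04,0x0d,0xbe,0x8b}
#1 dst[0x14+4] := {0xc9,0x23,0x92,0x04}
#2 dst[0x0b+8] := {0x8c,0x09,0xfc,0xfe,0xc9,0x23,0x92,0x04}
#3 dst[0x0a+4] := {0xfe,0xc9,0x23,0x92}
query mem[0x0c]=0x23, mem[0x0e]=0xfe, mem[0x06]=0x23, mem[0x12]=0x04, mem[0x11]=0x92

MEM[0x0c,0x0e,0x06,0x12,0x11] = 23 fe 23 04 92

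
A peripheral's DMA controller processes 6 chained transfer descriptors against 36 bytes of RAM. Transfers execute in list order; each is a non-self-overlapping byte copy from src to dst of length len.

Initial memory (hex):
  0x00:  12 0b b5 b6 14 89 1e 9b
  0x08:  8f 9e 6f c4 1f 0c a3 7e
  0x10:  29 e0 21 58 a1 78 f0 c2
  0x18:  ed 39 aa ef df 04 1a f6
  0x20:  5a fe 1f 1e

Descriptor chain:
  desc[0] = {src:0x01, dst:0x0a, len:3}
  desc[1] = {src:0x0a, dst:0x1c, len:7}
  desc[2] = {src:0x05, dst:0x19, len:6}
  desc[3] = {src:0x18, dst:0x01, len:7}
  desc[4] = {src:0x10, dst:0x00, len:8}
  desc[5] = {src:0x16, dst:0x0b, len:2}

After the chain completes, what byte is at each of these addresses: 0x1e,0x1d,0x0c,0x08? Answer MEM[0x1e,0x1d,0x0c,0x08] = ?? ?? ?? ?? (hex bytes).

[0] 0x01->0x0a len=3 : 0b b5 b6
[1] 0x0a->0x1c len=7 : 0b b5 b6 0c a3 7e 29
[2] 0x05->0x19 len=6 : 89 1e 9b 8f 9e 0b
[3] 0x18->0x01 len=7 : ed 89 1e 9b 8f 9e 0b
[4] 0x10->0x00 len=8 : 29 e0 21 58 a1 78 f0 c2
[5] 0x16->0x0b len=2 : f0 c2
query mem[0x1e]=0x0b, mem[0x1d]=0x9e, mem[0x0c]=0xc2, mem[0x08]=0x8f

MEM[0x1e,0x1d,0x0c,0x08] = 0b 9e c2 8f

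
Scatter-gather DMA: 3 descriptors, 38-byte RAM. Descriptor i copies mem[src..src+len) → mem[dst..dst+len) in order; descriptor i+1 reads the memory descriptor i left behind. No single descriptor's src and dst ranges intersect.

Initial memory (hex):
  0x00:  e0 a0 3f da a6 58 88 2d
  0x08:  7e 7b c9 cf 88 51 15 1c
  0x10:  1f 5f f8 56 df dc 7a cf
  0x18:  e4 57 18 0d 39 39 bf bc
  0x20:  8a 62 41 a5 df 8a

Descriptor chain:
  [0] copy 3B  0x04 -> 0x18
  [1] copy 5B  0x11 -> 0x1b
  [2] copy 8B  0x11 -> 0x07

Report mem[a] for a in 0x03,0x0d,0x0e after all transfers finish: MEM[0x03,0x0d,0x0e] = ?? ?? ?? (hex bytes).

MEM[0x03,0x0d,0x0e] = da cf a6

D0: mem[0x18..0x1a] <- [a6 58 88]
D1: mem[0x1b..0x1f] <- [5f f8 56 df dc]
D2: mem[0x07..0x0e] <- [5f f8 56 df dc 7a cf a6]
query mem[0x03]=0xda, mem[0x0d]=0xcf, mem[0x0e]=0xa6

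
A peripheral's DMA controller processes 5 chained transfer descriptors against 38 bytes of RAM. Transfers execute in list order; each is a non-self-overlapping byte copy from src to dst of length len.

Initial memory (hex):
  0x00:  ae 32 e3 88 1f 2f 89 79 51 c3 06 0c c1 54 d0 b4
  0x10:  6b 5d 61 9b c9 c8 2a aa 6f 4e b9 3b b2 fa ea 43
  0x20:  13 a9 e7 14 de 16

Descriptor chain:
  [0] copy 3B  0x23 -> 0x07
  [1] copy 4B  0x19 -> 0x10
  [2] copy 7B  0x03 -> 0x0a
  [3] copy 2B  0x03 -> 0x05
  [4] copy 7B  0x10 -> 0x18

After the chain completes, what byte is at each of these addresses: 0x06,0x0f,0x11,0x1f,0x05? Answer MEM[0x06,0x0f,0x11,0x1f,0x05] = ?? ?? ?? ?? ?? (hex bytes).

MEM[0x06,0x0f,0x11,0x1f,0x05] = 1f de b9 43 88

D0: mem[0x07..0x09] <- [14 de 16]
D1: mem[0x10..0x13] <- [4e b9 3b b2]
D2: mem[0x0a..0x10] <- [88 1f 2f 89 14 de 16]
D3: mem[0x05..0x06] <- [88 1f]
D4: mem[0x18..0x1e] <- [16 b9 3b b2 c9 c8 2a]
query mem[0x06]=0x1f, mem[0x0f]=0xde, mem[0x11]=0xb9, mem[0x1f]=0x43, mem[0x05]=0x88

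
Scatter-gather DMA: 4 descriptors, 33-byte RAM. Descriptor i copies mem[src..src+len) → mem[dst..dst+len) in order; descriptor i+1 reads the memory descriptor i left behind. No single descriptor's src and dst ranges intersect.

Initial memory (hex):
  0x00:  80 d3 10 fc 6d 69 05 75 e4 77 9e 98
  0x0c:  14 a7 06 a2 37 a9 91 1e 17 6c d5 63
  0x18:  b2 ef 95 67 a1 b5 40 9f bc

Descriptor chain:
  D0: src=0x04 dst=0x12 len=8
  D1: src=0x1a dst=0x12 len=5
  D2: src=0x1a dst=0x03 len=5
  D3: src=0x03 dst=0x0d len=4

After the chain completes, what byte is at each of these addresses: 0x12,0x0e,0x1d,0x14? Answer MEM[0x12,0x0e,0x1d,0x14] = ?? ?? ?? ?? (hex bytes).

MEM[0x12,0x0e,0x1d,0x14] = 95 67 b5 a1

D0: mem[0x12..0x19] <- [6d 69 05 75 e4 77 9e 98]
D1: mem[0x12..0x16] <- [95 67 a1 b5 40]
D2: mem[0x03..0x07] <- [95 67 a1 b5 40]
D3: mem[0x0d..0x10] <- [95 67 a1 b5]
query mem[0x12]=0x95, mem[0x0e]=0x67, mem[0x1d]=0xb5, mem[0x14]=0xa1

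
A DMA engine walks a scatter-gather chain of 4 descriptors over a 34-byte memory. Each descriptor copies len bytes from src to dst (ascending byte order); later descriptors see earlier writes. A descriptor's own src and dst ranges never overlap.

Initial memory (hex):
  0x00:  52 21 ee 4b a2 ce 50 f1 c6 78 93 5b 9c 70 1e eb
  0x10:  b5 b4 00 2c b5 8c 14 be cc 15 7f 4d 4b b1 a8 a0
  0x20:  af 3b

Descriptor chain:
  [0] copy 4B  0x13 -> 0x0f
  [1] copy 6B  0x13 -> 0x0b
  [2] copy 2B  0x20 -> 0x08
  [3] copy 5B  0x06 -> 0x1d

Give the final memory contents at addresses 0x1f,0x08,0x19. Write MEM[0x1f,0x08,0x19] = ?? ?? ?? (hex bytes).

MEM[0x1f,0x08,0x19] = af af 15

[0] 0x13->0x0f len=4 : 2c b5 8c 14
[1] 0x13->0x0b len=6 : 2c b5 8c 14 be cc
[2] 0x20->0x08 len=2 : af 3b
[3] 0x06->0x1d len=5 : 50 f1 af 3b 93
query mem[0x1f]=0xaf, mem[0x08]=0xaf, mem[0x19]=0x15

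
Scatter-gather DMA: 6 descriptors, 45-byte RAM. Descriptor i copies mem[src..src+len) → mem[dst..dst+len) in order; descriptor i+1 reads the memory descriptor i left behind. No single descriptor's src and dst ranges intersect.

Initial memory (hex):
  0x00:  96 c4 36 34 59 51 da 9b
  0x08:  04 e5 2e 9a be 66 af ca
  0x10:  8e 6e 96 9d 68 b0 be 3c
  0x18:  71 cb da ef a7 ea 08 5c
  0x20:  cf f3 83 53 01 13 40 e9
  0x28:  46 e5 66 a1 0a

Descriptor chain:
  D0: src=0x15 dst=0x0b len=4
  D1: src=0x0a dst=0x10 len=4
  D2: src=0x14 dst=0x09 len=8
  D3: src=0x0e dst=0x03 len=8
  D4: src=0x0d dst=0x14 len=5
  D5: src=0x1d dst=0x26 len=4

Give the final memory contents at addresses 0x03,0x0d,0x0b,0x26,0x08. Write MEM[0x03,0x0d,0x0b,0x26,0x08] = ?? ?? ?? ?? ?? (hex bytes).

MEM[0x03,0x0d,0x0b,0x26,0x08] = cb 71 be ea 3c

  after D0: wrote 4B at 0x0b = b0be3c71
  after D1: wrote 4B at 0x10 = 2eb0be3c
  after D2: wrote 8B at 0x09 = 68b0be3c71cbdaef
  after D3: wrote 8B at 0x03 = cbdaefb0be3c68b0
  after D4: wrote 5B at 0x14 = 71cbdaefb0
  after D5: wrote 4B at 0x26 = ea085ccf
query mem[0x03]=0xcb, mem[0x0d]=0x71, mem[0x0b]=0xbe, mem[0x26]=0xea, mem[0x08]=0x3c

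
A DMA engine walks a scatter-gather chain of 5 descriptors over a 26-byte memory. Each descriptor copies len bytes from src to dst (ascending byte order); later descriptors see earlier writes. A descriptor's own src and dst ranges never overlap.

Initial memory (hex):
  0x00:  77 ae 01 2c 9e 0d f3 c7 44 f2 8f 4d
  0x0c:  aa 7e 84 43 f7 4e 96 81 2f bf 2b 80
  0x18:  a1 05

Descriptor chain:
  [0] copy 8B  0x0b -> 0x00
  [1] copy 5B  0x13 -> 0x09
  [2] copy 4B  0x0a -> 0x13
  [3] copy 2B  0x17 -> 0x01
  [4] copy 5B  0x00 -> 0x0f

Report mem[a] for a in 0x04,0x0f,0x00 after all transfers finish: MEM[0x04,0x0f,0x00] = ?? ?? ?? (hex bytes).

MEM[0x04,0x0f,0x00] = 43 4d 4d

#0 dst[0x00+8] := {0x4d,0xaa,0x7e,0x84,0x43,0xf7,0x4e,0x96}
#1 dst[0x09+5] := {0x81,0x2f,0xbf,0x2b,0x80}
#2 dst[0x13+4] := {0x2f,0xbf,0x2b,0x80}
#3 dst[0x01+2] := {0x80,0xa1}
#4 dst[0x0f+5] := {0x4d,0x80,0xa1,0x84,0x43}
query mem[0x04]=0x43, mem[0x0f]=0x4d, mem[0x00]=0x4d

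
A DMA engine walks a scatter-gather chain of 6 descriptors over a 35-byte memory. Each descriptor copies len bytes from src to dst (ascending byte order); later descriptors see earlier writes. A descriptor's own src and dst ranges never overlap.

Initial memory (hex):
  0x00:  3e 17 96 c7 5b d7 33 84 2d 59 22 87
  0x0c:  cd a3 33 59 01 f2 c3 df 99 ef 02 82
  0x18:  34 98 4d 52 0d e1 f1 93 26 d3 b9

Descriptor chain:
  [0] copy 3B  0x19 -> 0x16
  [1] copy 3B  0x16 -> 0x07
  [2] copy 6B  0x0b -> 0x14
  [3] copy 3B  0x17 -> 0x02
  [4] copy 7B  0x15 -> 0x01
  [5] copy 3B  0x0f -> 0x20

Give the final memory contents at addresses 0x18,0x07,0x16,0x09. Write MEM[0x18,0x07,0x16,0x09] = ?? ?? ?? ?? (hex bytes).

[0] 0x19->0x16 len=3 : 98 4d 52
[1] 0x16->0x07 len=3 : 98 4d 52
[2] 0x0b->0x14 len=6 : 87 cd a3 33 59 01
[3] 0x17->0x02 len=3 : 33 59 01
[4] 0x15->0x01 len=7 : cd a3 33 59 01 4d 52
[5] 0x0f->0x20 len=3 : 59 01 f2
query mem[0x18]=0x59, mem[0x07]=0x52, mem[0x16]=0xa3, mem[0x09]=0x52

MEM[0x18,0x07,0x16,0x09] = 59 52 a3 52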